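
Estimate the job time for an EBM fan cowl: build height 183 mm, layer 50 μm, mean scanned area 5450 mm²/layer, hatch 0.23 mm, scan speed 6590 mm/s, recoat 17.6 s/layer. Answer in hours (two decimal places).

Layers = ⌈183/0.05⌉ = 3660.
Per-layer scan distance = 5450 / 0.23 = 23695.7 mm.
Beam time per layer: 23695.7 / 6590 → 3.5957 s.
Layer cycle = 3.5957 + 17.6, so 21.1957 s.
3660 layers × 21.1957 s/layer = 77576.262 s, i.e. 21.55 hours.

21.55 hours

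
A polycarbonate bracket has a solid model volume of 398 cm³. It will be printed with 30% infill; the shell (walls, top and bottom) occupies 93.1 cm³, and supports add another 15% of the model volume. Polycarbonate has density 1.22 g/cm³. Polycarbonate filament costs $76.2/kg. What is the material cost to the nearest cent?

Interior volume = 398 − 93.1, so 304.9 cm³.
Deposited infill: 0.30 × 304.9 → 91.47 cm³.
Support = 0.15 × 398, so 59.7 cm³.
Total printed volume = 93.1 + 91.47 + 59.7 = 244.27 cm³.
Mass = 244.27 × 1.22 = 298.0094 g.
Cost = 298.0094 g / 1000 × $76.2/kg = $22.71.

$22.71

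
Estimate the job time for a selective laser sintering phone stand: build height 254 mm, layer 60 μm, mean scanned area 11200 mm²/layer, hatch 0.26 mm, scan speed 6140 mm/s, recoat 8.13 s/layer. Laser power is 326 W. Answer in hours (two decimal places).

17.81 hours

Layer count = ceil(254 / 0.06) = 4234.
Scan path per layer: 11200 / 0.26 → 43076.9 mm.
Laser time per layer = 43076.9 / 6140, so 7.0158 s.
Time per layer = 7.0158 + 8.13 = 15.1458 s.
Build time = 4234 × 15.1458 = 64127.3172 s = 17.81 hours.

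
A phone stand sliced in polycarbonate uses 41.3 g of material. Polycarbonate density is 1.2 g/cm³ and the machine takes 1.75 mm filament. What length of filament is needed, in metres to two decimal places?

14.31 m

Volume = 41.3 g / 1.2 g·cm⁻³ = 34.4167 cm³ = 34416.7 mm³.
Filament cross-section = π × (1.75/2)² = 2.4053 mm².
Length = 34416.7 / 2.4053 = 14308.69 mm = 14.31 m.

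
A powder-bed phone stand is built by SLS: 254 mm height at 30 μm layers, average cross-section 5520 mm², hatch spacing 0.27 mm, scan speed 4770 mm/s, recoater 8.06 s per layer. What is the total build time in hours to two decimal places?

Layers = ⌈254/0.03⌉ = 8467.
Per-layer scan distance: 5520 / 0.27 → 20444.4 mm.
Scan time per layer = 20444.4 / 4770 = 4.286 s.
Per-layer time = 4.286 + 8.06, so 12.346 s.
Total: 8467 × 12.346 s = 104533.582 s → 29.04 hours.

29.04 hours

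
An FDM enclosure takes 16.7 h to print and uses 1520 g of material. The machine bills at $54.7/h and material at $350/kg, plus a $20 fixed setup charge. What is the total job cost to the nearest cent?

Machine-time cost = 54.7 × 16.7, so $913.49.
Feedstock cost = 350 × 1520/1000, so $532.00.
Adding setup: 913.49 + 532.00 + 20 → $1465.49.

$1465.49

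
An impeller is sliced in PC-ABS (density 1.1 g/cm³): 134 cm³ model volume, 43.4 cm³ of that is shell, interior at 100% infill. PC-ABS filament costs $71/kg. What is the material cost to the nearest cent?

Interior volume: 134 − 43.4 → 90.6 cm³.
Infill deposited = 1.00 × 90.6, so 90.6 cm³.
Total printed volume = 43.4 + 90.6, so 134 cm³.
Mass = 134 × 1.1, so 147.4 g.
Cost = 147.4 g / 1000 × $71/kg = $10.47.

$10.47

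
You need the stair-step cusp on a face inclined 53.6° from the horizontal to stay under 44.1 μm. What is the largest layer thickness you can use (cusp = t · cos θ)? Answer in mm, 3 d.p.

t = h_c / cos θ = 0.0441 / 0.5934 = 0.074 mm.

0.074 mm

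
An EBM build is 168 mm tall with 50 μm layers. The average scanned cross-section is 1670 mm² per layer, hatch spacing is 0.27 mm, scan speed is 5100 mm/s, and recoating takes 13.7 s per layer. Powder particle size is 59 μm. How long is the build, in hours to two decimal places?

13.92 hours

Layer count = ceil(168 / 0.05) = 3360.
Per-layer scan distance = 1670 / 0.27 = 6185.2 mm.
Scan time per layer = 6185.2 / 5100, so 1.2128 s.
Time per layer = 1.2128 + 13.7 = 14.9128 s.
Total: 3360 × 14.9128 s = 50107.008 s → 13.92 hours.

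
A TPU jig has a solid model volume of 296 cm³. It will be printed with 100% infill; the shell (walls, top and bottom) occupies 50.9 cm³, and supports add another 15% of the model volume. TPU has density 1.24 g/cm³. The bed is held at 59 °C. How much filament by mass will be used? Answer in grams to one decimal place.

Interior volume = 296 − 50.9 = 245.1 cm³.
Deposited infill: 1.00 × 245.1 → 245.1 cm³.
Support = 0.15 × 296 = 44.4 cm³.
Deposited volume: 50.9 + 245.1 + 44.4 → 340.4 cm³.
Mass: 340.4 × 1.24 → 422.096 g.

422.1 g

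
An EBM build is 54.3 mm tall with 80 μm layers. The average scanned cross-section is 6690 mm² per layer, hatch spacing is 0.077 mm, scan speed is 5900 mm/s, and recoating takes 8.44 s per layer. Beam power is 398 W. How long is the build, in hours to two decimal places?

4.37 hours

Layer count = ceil(54.3 / 0.08) = 679.
Per-layer scan distance: 6690 / 0.077 → 86883.1 mm.
Per-layer scan time: 86883.1 / 5900 → 14.7259 s.
Time per layer = 14.7259 + 8.44 = 23.1659 s.
Total: 679 × 23.1659 s = 15729.6461 s → 4.37 hours.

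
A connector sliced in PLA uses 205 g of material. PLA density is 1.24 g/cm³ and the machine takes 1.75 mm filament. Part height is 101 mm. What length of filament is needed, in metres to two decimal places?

Extruded volume: 205/1.24 = 165.3226 cm³ (165322.6 mm³).
Filament cross-section = π × (1.75/2)² = 2.4053 mm².
Length = 165322.6 / 2.4053 = 68732.63 mm = 68.73 m.

68.73 m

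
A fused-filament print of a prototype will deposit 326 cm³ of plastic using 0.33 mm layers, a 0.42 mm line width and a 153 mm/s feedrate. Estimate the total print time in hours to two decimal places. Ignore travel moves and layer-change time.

Bead cross-section = 0.33 × 0.42, so 0.1386 mm².
Total extruded path = 326000/0.1386 = 2352092.4 mm.
Extrusion time = 2352092.4 / 153, so 15373.2 s.
15373.2 s = 4.27 hours.

4.27 hours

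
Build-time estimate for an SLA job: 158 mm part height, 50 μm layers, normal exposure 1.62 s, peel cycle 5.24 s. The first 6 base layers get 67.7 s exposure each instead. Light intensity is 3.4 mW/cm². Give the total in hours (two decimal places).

6.13 hours

Layers = ⌈158/0.05⌉ = 3160.
Bottom layers: 6 × (67.7 + 5.24) → 437.64 s.
Regular layers = 3154 × (1.62 + 5.24) = 21636.44 s.
Total = 437.64 + 21636.44 = 22074.08 s = 6.13 hours.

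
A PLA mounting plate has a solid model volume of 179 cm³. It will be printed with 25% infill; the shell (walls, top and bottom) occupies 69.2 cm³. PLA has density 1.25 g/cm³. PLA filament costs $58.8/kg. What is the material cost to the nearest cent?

$7.10

Volume inside the shell = 179 − 69.2, so 109.8 cm³.
Deposited infill = 0.25 × 109.8 = 27.45 cm³.
Total extruded: 69.2 + 27.45 → 96.65 cm³.
Mass: 96.65 × 1.25 → 120.8125 g.
Cost = 120.8125 g / 1000 × $58.8/kg = $7.10.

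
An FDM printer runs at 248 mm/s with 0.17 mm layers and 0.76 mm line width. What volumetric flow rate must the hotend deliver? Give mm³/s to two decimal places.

32.04

Extrusion cross-section = 0.17 × 0.76, so 0.1292 mm².
Q = v·A = 248 × 0.1292 = 32.04 mm³/s.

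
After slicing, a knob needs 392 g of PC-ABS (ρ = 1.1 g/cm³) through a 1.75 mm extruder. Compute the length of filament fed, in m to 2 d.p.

Extruded volume: 392/1.1 = 356.3636 cm³ (356363.6 mm³).
Cross-section of 1.75 mm filament: π·(1.75/2)² = 2.4053 mm².
L = V/A = 356363.6/2.4053 = 148157.65 mm → 148.16 m.

148.16 m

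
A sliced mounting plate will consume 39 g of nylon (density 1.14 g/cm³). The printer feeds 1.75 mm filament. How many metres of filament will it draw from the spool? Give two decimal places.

14.22 m

Volume = 39 g / 1.14 g·cm⁻³ = 34.2105 cm³ = 34210.5 mm³.
A = π r² = π × 0.875² = 2.4053 mm².
Length = 34210.5 / 2.4053 = 14222.97 mm = 14.22 m.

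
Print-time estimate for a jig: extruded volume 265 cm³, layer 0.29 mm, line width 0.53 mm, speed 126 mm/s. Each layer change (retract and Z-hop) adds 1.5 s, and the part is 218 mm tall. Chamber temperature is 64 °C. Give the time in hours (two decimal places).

Extrusion cross-section = 0.29 × 0.53 = 0.1537 mm².
Path length: 265000 mm³ / 0.1537 mm² → 1724137.9 mm.
Extrusion time: 1724137.9 / 126 → 13683.6 s.
Layer count = ceil(218 / 0.29) = 752.
Layer-change overhead: 752 × 1.5 → 1128 s.
Altogether 13683.6 + 1128 = 14811.6 s, i.e. 4.11 hours.

4.11 hours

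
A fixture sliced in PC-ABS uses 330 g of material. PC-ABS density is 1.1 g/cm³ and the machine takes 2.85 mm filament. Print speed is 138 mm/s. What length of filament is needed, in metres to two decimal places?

47.03 m

Volume = 330 g / 1.1 g·cm⁻³ = 300 cm³ = 300000 mm³.
Filament cross-section = π × (2.85/2)² = 6.3794 mm².
Length = 300000 / 6.3794 = 47026.37 mm = 47.03 m.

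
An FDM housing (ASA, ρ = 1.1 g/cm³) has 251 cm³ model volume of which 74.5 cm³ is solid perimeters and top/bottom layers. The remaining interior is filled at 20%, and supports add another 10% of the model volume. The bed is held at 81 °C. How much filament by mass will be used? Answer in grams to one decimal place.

148.4 g

Volume inside the shell: 251 − 74.5 → 176.5 cm³.
Deposited infill: 0.20 × 176.5 → 35.3 cm³.
Support: 0.10 × 251 → 25.1 cm³.
Total printed volume = 74.5 + 35.3 + 25.1, so 134.9 cm³.
Mass = 134.9 × 1.1, so 148.39 g.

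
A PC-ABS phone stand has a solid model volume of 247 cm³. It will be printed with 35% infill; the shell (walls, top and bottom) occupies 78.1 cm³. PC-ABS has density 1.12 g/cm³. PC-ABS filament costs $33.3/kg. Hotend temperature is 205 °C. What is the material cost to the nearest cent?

Volume inside the shell = 247 − 78.1 = 168.9 cm³.
Infill volume = 0.35 × 168.9, so 59.115 cm³.
Total extruded = 78.1 + 59.115, so 137.215 cm³.
Mass = 137.215 × 1.12 = 153.6808 g.
At $33.3/kg: 153.6808/1000 × 33.3 = $5.12.

$5.12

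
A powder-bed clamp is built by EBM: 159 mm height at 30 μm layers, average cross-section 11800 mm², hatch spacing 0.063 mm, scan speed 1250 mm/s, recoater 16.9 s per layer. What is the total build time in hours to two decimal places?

Layer count = ceil(159 / 0.03) = 5300.
Per-layer scan distance = 11800 / 0.063 = 187301.6 mm.
Scan time per layer: 187301.6 / 1250 → 149.8413 s.
Time per layer = 149.8413 + 16.9, so 166.7413 s.
Total: 5300 × 166.7413 s = 883728.89 s → 245.48 hours.

245.48 hours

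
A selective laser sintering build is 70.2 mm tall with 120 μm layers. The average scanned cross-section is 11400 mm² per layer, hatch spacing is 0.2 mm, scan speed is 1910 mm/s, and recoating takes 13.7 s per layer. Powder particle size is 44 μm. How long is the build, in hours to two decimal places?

7.08 hours

Layer count = ceil(70.2 / 0.12) = 585.
Scan path per layer: 11400 / 0.2 → 57000 mm.
Per-layer scan time = 57000 / 1910 = 29.8429 s.
Per-layer time = 29.8429 + 13.7 = 43.5429 s.
585 layers × 43.5429 s/layer = 25472.5965 s, i.e. 7.08 hours.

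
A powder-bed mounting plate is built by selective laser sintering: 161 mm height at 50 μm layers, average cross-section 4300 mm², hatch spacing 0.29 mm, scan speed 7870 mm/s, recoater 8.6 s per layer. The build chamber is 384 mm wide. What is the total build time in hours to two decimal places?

Layers = ⌈161/0.05⌉ = 3220.
Scan path per layer: 4300 / 0.29 → 14827.6 mm.
Per-layer scan time = 14827.6 / 7870 = 1.8841 s.
Layer cycle = 1.8841 + 8.6 = 10.4841 s.
Total: 3220 × 10.4841 s = 33758.802 s → 9.38 hours.

9.38 hours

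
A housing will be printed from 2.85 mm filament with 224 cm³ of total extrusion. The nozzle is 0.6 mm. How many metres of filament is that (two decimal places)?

35.11 m

Filament cross-section = π × (2.85/2)² = 6.3794 mm².
Length = 224 cm³ / 6.3794 mm² = 224000 / 6.3794 = 35113.02 mm = 35.11 m.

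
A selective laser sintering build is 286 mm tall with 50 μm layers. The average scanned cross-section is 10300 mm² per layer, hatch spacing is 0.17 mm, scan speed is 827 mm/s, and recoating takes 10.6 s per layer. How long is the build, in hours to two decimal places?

Layers = ⌈286/0.05⌉ = 5720.
Scan path per layer: 10300 / 0.17 → 60588.2 mm.
Per-layer scan time = 60588.2 / 827 = 73.2626 s.
Layer cycle: 73.2626 + 10.6 → 83.8626 s.
5720 layers × 83.8626 s/layer = 479694.072 s, i.e. 133.25 hours.

133.25 hours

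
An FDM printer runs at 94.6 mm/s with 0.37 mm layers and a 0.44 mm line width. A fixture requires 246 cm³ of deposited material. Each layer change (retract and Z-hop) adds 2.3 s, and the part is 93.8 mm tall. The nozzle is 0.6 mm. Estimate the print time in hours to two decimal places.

Line area = 0.37 × 0.44, so 0.1628 mm².
Path length: 246000 mm³ / 0.1628 mm² → 1511056.5 mm.
Print-move time = 1511056.5 / 94.6 = 15973.1 s.
Layer count = ceil(93.8 / 0.37) = 254.
Layer-change overhead = 254 × 2.3, so 584.2 s.
Altogether 15973.1 + 584.2 = 16557.3 s, i.e. 4.60 hours.

4.60 hours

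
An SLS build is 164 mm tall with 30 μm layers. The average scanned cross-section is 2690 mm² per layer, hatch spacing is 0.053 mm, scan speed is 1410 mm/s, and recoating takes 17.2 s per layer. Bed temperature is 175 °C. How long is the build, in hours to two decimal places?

Layer count = ceil(164 / 0.03) = 5467.
Hatch length per layer = 2690 / 0.053, so 50754.7 mm.
Laser time per layer = 50754.7 / 1410 = 35.9962 s.
Time per layer = 35.9962 + 17.2, so 53.1962 s.
5467 layers × 53.1962 s/layer = 290823.6254 s, i.e. 80.78 hours.

80.78 hours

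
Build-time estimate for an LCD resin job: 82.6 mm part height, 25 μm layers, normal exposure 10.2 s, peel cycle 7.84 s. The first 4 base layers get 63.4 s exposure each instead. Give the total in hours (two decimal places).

16.62 hours

Layer count = ceil(82.6 / 0.025) = 3304.
Burn-in layers = 4 × (63.4 + 7.84) = 284.96 s.
Normal layers = 3300 × (10.2 + 7.84), so 59532 s.
Total = 284.96 + 59532 = 59816.96 s = 16.62 hours.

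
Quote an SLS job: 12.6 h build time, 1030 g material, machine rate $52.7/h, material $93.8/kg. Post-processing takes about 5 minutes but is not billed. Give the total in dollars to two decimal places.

Machine-time cost: 52.7 × 12.6 → $664.02.
Feedstock cost: 93.8 × 1030/1000 → $96.614.
Total = 664.02 + 96.614 = 760.634 ≈ $760.63.

$760.63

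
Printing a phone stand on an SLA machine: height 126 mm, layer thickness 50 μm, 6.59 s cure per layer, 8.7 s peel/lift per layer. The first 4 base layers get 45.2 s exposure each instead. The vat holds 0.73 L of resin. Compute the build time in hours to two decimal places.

Layers = ⌈126/0.05⌉ = 2520.
Burn-in layers = 4 × (45.2 + 8.7) = 215.6 s.
Remaining layers = 2516 × (6.59 + 8.7), so 38469.64 s.
Total = 215.6 + 38469.64 = 38685.24 s = 10.75 hours.

10.75 hours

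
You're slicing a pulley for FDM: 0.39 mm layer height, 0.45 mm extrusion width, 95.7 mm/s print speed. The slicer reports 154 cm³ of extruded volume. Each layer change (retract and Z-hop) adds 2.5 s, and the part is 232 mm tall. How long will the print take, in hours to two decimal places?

Extrusion cross-section = 0.39 × 0.45, so 0.1755 mm².
Total extruded path = 154000/0.1755 = 877492.9 mm.
Extrusion time = 877492.9 / 95.7, so 9169.2 s.
Layers = ⌈232/0.39⌉ = 595.
Layer-change overhead = 595 × 2.5 = 1487.5 s.
Total = 9169.2 + 1487.5 = 10656.7 s = 2.96 hours.

2.96 hours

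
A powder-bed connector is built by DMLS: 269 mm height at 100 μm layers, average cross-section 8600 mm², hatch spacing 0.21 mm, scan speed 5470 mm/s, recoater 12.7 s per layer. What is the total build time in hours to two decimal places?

15.08 hours

Layers = ⌈269/0.1⌉ = 2690.
Per-layer scan distance = 8600 / 0.21, so 40952.4 mm.
Per-layer scan time = 40952.4 / 5470, so 7.4867 s.
Layer cycle: 7.4867 + 12.7 → 20.1867 s.
Build time = 2690 × 20.1867 = 54302.223 s = 15.08 hours.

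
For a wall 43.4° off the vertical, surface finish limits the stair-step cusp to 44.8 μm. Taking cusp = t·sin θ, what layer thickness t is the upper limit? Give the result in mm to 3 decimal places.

Layer height = cusp / sin(43.4°) = 0.0448 / 0.6871 = 0.065 mm.

0.065 mm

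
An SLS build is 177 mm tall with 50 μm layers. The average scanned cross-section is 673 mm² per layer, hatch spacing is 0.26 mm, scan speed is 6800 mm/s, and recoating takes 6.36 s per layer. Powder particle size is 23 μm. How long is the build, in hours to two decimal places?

Layers = ⌈177/0.05⌉ = 3540.
Scan path per layer: 673 / 0.26 → 2588.5 mm.
Scan time per layer = 2588.5 / 6800, so 0.3807 s.
Layer cycle: 0.3807 + 6.36 → 6.7407 s.
Total: 3540 × 6.7407 s = 23862.078 s → 6.63 hours.

6.63 hours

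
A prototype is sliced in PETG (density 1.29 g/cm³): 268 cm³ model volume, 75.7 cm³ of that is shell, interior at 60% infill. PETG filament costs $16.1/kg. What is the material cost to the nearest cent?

Infill region = 268 − 75.7, so 192.3 cm³.
Deposited infill = 0.60 × 192.3, so 115.38 cm³.
Total extruded = 75.7 + 115.38 = 191.08 cm³.
Mass = 191.08 × 1.29 = 246.4932 g.
Cost = 246.4932 g / 1000 × $16.1/kg = $3.97.

$3.97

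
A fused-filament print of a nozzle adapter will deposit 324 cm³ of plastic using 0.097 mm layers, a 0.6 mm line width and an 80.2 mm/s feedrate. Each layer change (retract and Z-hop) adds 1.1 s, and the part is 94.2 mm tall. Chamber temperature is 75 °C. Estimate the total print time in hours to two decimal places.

Line area = 0.097 × 0.6, so 0.0582 mm².
Path length: 324000 mm³ / 0.0582 mm² → 5567010.3 mm.
Extrusion time: 5567010.3 / 80.2 → 69414.1 s.
Layers = ⌈94.2/0.097⌉ = 972.
Non-print overhead: 972 × 1.1 → 1069.2 s.
Altogether 69414.1 + 1069.2 = 70483.3 s, i.e. 19.58 hours.

19.58 hours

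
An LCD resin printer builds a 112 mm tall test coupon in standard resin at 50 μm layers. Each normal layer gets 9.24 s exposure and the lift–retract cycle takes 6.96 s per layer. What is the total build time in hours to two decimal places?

Layers = ⌈112/0.05⌉ = 2240.
Each layer takes = 9.24 + 6.96, so 16.2 s.
Build time: 2240 × 16.2 s = 36288 s, i.e. 10.08 hours.

10.08 hours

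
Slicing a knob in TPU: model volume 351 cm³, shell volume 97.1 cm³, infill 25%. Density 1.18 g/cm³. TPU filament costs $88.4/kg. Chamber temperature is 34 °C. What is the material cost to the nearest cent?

Infill region = 351 − 97.1 = 253.9 cm³.
Infill deposited = 0.25 × 253.9 = 63.475 cm³.
Deposited volume: 97.1 + 63.475 → 160.575 cm³.
Mass = 160.575 × 1.18, so 189.4785 g.
Cost = 189.4785 g / 1000 × $88.4/kg = $16.75.

$16.75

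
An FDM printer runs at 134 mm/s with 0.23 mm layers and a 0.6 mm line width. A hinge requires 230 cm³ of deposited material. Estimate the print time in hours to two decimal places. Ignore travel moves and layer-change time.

3.45 hours

Line area = 0.23 × 0.6, so 0.138 mm².
Toolpath length = 230 cm³ / 0.138 mm² = 230000 / 0.138 = 1666666.7 mm.
Extrusion time: 1666666.7 / 134 → 12437.8 s.
Converting: 12437.8 s = 3.45 hours.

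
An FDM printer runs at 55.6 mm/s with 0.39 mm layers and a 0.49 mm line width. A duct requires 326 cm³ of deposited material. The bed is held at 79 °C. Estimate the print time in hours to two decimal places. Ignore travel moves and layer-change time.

Line area = 0.39 × 0.49, so 0.1911 mm².
Path length: 326000 mm³ / 0.1911 mm² → 1705913.1 mm.
Time extruding = 1705913.1 / 55.6, so 30681.9 s.
That's 30681.9 s → 8.52 hours.

8.52 hours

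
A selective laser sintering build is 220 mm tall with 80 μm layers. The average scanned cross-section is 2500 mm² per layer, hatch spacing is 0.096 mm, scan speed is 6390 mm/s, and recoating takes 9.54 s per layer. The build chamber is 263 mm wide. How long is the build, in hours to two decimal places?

Layer count = ceil(220 / 0.08) = 2750.
Hatch length per layer: 2500 / 0.096 → 26041.7 mm.
Scan time per layer = 26041.7 / 6390 = 4.0754 s.
Time per layer: 4.0754 + 9.54 → 13.6154 s.
2750 layers × 13.6154 s/layer = 37442.35 s, i.e. 10.40 hours.

10.40 hours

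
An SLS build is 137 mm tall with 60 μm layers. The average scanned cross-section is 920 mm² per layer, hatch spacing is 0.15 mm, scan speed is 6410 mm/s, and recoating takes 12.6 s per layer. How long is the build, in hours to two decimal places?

8.60 hours

Layer count = ceil(137 / 0.06) = 2284.
Per-layer scan distance = 920 / 0.15, so 6133.3 mm.
Laser time per layer = 6133.3 / 6410 = 0.9568 s.
Layer cycle = 0.9568 + 12.6 = 13.5568 s.
Total: 2284 × 13.5568 s = 30963.7312 s → 8.60 hours.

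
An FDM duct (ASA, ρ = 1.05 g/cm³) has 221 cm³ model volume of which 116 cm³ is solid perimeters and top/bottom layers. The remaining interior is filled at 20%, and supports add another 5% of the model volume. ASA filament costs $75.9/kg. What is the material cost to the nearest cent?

Volume inside the shell = 221 − 116, so 105 cm³.
Infill volume = 0.20 × 105 = 21 cm³.
Support = 0.05 × 221 = 11.05 cm³.
Total printed volume = 116 + 21 + 11.05, so 148.05 cm³.
Mass: 148.05 × 1.05 → 155.4525 g.
Cost = 155.4525 g / 1000 × $75.9/kg = $11.80.

$11.80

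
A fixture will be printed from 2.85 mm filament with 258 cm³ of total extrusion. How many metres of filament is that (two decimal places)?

Cross-section of 2.85 mm filament: π·(2.85/2)² = 6.3794 mm².
L = 258000 mm³ / 6.3794 mm² = 40442.67 mm, i.e. 40.44 m.

40.44 m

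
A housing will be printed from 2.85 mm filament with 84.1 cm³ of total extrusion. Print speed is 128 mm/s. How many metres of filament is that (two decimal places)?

13.18 m

A = π r² = π × 1.425² = 6.3794 mm².
L = 84100 mm³ / 6.3794 mm² = 13183.06 mm, i.e. 13.18 m.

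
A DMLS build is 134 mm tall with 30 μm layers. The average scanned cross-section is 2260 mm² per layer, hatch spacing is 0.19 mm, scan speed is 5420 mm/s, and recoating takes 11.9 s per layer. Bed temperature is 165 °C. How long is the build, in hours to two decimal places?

17.49 hours

Layer count = ceil(134 / 0.03) = 4467.
Scan path per layer = 2260 / 0.19, so 11894.7 mm.
Laser time per layer = 11894.7 / 5420, so 2.1946 s.
Per-layer time = 2.1946 + 11.9, so 14.0946 s.
4467 layers × 14.0946 s/layer = 62960.5782 s, i.e. 17.49 hours.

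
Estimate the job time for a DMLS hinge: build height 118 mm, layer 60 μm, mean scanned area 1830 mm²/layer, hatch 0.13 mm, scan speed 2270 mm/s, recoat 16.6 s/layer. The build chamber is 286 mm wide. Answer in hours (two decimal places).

Layer count = ceil(118 / 0.06) = 1967.
Scan path per layer = 1830 / 0.13 = 14076.9 mm.
Per-layer scan time = 14076.9 / 2270, so 6.2013 s.
Time per layer: 6.2013 + 16.6 → 22.8013 s.
Build time = 1967 × 22.8013 = 44850.1571 s = 12.46 hours.

12.46 hours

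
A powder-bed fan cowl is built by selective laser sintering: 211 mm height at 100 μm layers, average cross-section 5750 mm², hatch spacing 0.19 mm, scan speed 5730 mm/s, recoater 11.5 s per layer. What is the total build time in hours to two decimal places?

Layers = ⌈211/0.1⌉ = 2110.
Per-layer scan distance: 5750 / 0.19 → 30263.2 mm.
Scan time per layer: 30263.2 / 5730 → 5.2815 s.
Layer cycle: 5.2815 + 11.5 → 16.7815 s.
Build time = 2110 × 16.7815 = 35408.965 s = 9.84 hours.

9.84 hours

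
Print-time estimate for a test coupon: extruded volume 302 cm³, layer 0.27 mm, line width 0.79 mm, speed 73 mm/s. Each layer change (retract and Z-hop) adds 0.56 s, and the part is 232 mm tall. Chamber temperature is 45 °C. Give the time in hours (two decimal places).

Line area = 0.27 × 0.79, so 0.2133 mm².
Path length: 302000 mm³ / 0.2133 mm² → 1415846.2 mm.
Print-move time = 1415846.2 / 73 = 19395.2 s.
Number of layers: 232 / 0.27 → 860 (rounded up).
Non-print overhead: 860 × 0.56 → 481.6 s.
Total = 19395.2 + 481.6 = 19876.8 s = 5.52 hours.

5.52 hours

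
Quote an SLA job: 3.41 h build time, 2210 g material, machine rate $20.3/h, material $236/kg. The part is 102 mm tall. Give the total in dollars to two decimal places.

Time charge = 20.3 × 3.41 = $69.223.
Material cost: 236 × 2210/1000 → $521.56.
Job cost: 69.223 + 521.56 = 590.783 ≈ $590.78.

$590.78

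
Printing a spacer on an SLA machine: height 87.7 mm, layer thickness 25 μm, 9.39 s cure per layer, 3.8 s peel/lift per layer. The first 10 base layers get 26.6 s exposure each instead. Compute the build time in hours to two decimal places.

Layer count = ceil(87.7 / 0.025) = 3508.
Burn-in layers: 10 × (26.6 + 3.8) → 304 s.
Remaining layers = 3498 × (9.39 + 3.8) = 46138.62 s.
Sum: 304 + 46138.62 = 46442.62 s → 12.90 hours.

12.90 hours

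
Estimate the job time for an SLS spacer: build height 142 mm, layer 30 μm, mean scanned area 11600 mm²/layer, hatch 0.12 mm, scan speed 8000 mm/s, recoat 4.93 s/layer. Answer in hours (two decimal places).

Number of layers: 142 / 0.03 → 4734 (rounded up).
Per-layer scan distance = 11600 / 0.12, so 96666.7 mm.
Scan time per layer: 96666.7 / 8000 → 12.0833 s.
Layer cycle: 12.0833 + 4.93 → 17.0133 s.
Total: 4734 × 17.0133 s = 80540.9622 s → 22.37 hours.

22.37 hours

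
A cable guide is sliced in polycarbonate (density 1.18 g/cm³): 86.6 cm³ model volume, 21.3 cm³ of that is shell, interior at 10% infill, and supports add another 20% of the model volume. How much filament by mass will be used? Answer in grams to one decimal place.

Interior volume = 86.6 − 21.3, so 65.3 cm³.
Deposited infill = 0.10 × 65.3, so 6.53 cm³.
Support = 0.20 × 86.6 = 17.32 cm³.
Deposited volume = 21.3 + 6.53 + 17.32 = 45.15 cm³.
Mass = 45.15 × 1.18 = 53.277 g.

53.3 g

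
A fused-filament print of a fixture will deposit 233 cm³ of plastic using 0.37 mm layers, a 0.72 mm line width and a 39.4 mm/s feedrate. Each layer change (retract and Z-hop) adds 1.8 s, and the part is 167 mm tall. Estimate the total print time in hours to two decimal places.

6.39 hours

Line area = 0.37 × 0.72 = 0.2664 mm².
Path length: 233000 mm³ / 0.2664 mm² → 874624.6 mm.
Print-move time: 874624.6 / 39.4 → 22198.6 s.
Layers = ⌈167/0.37⌉ = 452.
Layer-change overhead: 452 × 1.8 → 813.6 s.
Altogether 22198.6 + 813.6 = 23012.2 s, i.e. 6.39 hours.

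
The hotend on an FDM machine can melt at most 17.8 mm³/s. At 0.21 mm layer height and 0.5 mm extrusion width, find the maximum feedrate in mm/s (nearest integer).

A = 0.21 × 0.5 = 0.105 mm².
Max speed = 17.8 / 0.105 = 169.52 ≈ 170 mm/s.

170 mm/s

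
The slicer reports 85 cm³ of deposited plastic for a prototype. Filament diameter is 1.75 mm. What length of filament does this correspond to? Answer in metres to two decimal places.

Cross-section of 1.75 mm filament: π·(1.75/2)² = 2.4053 mm².
Length = 85 cm³ / 2.4053 mm² = 85000 / 2.4053 = 35338.63 mm = 35.34 m.

35.34 m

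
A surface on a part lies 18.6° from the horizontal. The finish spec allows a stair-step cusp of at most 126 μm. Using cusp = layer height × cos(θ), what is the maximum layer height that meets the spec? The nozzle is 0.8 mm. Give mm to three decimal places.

Layer height = cusp / cos(18.6°) = 0.126 / 0.9478 = 0.133 mm.

0.133 mm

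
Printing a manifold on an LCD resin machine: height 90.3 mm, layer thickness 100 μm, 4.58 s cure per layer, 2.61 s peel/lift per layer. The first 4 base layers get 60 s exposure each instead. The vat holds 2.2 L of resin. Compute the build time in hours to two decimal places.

Number of layers: 90.3 / 0.1 → 903 (rounded up).
Burn-in layers: 4 × (60 + 2.61) → 250.44 s.
Remaining layers: 899 × (4.58 + 2.61) → 6463.81 s.
Total = 250.44 + 6463.81 = 6714.25 s = 1.87 hours.

1.87 hours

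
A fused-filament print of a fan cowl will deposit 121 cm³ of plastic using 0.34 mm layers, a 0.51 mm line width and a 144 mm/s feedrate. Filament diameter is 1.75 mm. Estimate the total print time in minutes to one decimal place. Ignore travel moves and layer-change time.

80.8 minutes

Bead cross-section = 0.34 × 0.51 = 0.1734 mm².
Path length: 121000 mm³ / 0.1734 mm² → 697808.5 mm.
Extrusion time: 697808.5 / 144 → 4845.9 s.
4845.9 s = 80.8 minutes.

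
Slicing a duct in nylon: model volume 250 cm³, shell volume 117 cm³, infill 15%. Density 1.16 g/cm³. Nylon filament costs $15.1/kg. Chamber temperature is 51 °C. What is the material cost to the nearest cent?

Infill region: 250 − 117 → 133 cm³.
Deposited infill = 0.15 × 133, so 19.95 cm³.
Total printed volume: 117 + 19.95 → 136.95 cm³.
Mass: 136.95 × 1.16 → 158.862 g.
Cost = 158.862 g / 1000 × $15.1/kg = $2.40.

$2.40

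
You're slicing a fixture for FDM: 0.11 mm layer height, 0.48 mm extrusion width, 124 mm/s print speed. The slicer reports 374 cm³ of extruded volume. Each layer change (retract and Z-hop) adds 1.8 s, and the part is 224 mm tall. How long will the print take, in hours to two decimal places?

Line area = 0.11 × 0.48, so 0.0528 mm².
Path length: 374000 mm³ / 0.0528 mm² → 7083333.3 mm.
Time extruding = 7083333.3 / 124, so 57123.7 s.
Number of layers: 224 / 0.11 → 2037 (rounded up).
Non-print overhead = 2037 × 1.8, so 3666.6 s.
Altogether 57123.7 + 3666.6 = 60790.3 s, i.e. 16.89 hours.

16.89 hours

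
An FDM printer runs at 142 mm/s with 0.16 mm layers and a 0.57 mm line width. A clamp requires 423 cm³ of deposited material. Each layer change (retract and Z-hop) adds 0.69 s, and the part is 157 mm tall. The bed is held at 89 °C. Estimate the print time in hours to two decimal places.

Extrusion cross-section = 0.16 × 0.57 = 0.0912 mm².
Total extruded path = 423000/0.0912 = 4638157.9 mm.
Extrusion time: 4638157.9 / 142 → 32663.1 s.
Layers = ⌈157/0.16⌉ = 982.
Layer-change overhead: 982 × 0.69 → 677.58 s.
Altogether 32663.1 + 677.58 = 33340.68 s, i.e. 9.26 hours.

9.26 hours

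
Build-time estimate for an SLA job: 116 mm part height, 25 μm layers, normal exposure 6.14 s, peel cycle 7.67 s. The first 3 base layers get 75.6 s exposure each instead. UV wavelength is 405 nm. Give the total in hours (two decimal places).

Layers = ⌈116/0.025⌉ = 4640.
Burn-in layers: 3 × (75.6 + 7.67) → 249.81 s.
Remaining layers: 4637 × (6.14 + 7.67) → 64036.97 s.
Total = 249.81 + 64036.97 = 64286.78 s = 17.86 hours.

17.86 hours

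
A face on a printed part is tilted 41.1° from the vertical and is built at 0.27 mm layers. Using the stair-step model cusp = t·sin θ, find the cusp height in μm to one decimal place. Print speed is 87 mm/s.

sin(41.1°) = 0.6574, so cusp = 0.27 × 0.6574 = 0.177498 mm → 177.5 μm.

177.5 μm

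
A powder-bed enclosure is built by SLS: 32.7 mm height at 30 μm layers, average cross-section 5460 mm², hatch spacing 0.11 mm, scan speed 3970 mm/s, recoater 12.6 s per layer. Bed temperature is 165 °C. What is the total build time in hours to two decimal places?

Number of layers: 32.7 / 0.03 → 1090 (rounded up).
Scan path per layer = 5460 / 0.11, so 49636.4 mm.
Scan time per layer = 49636.4 / 3970, so 12.5029 s.
Time per layer = 12.5029 + 12.6, so 25.1029 s.
Total: 1090 × 25.1029 s = 27362.161 s → 7.60 hours.

7.60 hours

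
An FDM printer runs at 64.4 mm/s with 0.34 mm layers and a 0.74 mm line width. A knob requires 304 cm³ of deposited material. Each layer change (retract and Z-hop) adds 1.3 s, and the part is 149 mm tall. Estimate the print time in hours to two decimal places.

Bead cross-section = 0.34 × 0.74 = 0.2516 mm².
Path length: 304000 mm³ / 0.2516 mm² → 1208267.1 mm.
Print-move time = 1208267.1 / 64.4, so 18761.9 s.
Number of layers: 149 / 0.34 → 439 (rounded up).
Z-hop total = 439 × 1.3, so 570.7 s.
Total = 18761.9 + 570.7 = 19332.6 s = 5.37 hours.

5.37 hours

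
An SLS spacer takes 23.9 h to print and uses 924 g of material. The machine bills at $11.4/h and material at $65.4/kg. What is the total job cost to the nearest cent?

Machine cost = 11.4 × 23.9 = $272.46.
Material cost = 65.4 × 924/1000, so $60.4296.
Total = 272.46 + 60.4296 = 332.8896 ≈ $332.89.

$332.89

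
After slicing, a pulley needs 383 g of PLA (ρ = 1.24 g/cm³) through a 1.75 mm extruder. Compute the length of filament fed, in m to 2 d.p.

Extruded volume: 383/1.24 = 308.871 cm³ (308871 mm³).
A = π r² = π × 0.875² = 2.4053 mm².
Length = 308871 / 2.4053 = 128412.67 mm = 128.41 m.

128.41 m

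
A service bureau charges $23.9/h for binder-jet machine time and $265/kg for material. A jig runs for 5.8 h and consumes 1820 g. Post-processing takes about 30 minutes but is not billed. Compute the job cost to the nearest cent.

$620.92

Machine cost: 23.9 × 5.8 → $138.62.
Feedstock cost = 265 × 1820/1000 = $482.30.
Job cost: 138.62 + 482.30 = $620.92.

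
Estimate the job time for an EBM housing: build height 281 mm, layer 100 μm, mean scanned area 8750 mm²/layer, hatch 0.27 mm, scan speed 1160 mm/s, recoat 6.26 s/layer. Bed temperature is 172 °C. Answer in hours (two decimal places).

Layer count = ceil(281 / 0.1) = 2810.
Per-layer scan distance: 8750 / 0.27 → 32407.4 mm.
Per-layer scan time = 32407.4 / 1160 = 27.9374 s.
Layer cycle = 27.9374 + 6.26 = 34.1974 s.
2810 layers × 34.1974 s/layer = 96094.694 s, i.e. 26.69 hours.

26.69 hours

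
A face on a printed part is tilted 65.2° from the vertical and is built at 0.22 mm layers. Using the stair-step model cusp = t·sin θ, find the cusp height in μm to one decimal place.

h_c = t·sin θ = 0.22 × 0.9078 = 0.199716 mm (199.7 μm).

199.7 μm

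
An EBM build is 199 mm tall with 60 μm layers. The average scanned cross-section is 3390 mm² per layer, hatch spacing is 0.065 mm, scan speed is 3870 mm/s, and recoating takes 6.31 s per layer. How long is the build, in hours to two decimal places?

Layers = ⌈199/0.06⌉ = 3317.
Scan path per layer = 3390 / 0.065, so 52153.8 mm.
Beam time per layer: 52153.8 / 3870 → 13.4764 s.
Per-layer time = 13.4764 + 6.31 = 19.7864 s.
3317 layers × 19.7864 s/layer = 65631.4888 s, i.e. 18.23 hours.

18.23 hours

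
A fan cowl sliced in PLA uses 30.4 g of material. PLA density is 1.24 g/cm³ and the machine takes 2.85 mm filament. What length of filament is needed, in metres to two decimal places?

Extruded volume: 30.4/1.24 = 24.5161 cm³ (24516.1 mm³).
Filament cross-section = π × (2.85/2)² = 6.3794 mm².
Length = 24516.1 / 6.3794 = 3843.01 mm = 3.84 m.

3.84 m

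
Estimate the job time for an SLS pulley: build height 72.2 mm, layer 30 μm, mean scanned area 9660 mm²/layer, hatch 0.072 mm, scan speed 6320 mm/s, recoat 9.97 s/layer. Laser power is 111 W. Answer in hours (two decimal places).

Number of layers: 72.2 / 0.03 → 2407 (rounded up).
Hatch length per layer = 9660 / 0.072, so 134166.7 mm.
Scan time per layer = 134166.7 / 6320, so 21.2289 s.
Per-layer time: 21.2289 + 9.97 → 31.1989 s.
Total: 2407 × 31.1989 s = 75095.7523 s → 20.86 hours.

20.86 hours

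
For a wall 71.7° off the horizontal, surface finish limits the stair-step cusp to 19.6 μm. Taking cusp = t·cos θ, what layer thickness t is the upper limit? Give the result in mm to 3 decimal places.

t = h_c / cos θ = 0.0196 / 0.3140 = 0.062 mm.

0.062 mm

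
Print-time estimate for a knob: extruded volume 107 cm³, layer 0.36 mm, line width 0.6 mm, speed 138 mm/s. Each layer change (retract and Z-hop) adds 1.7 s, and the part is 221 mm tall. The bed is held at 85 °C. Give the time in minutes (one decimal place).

77.2 minutes

Line area = 0.36 × 0.6 = 0.216 mm².
Path length: 107000 mm³ / 0.216 mm² → 495370.4 mm.
Extrusion time = 495370.4 / 138 = 3589.6 s.
Layer count = ceil(221 / 0.36) = 614.
Layer-change overhead = 614 × 1.7 = 1043.8 s.
Total = 3589.6 + 1043.8 = 4633.4 s = 77.2 minutes.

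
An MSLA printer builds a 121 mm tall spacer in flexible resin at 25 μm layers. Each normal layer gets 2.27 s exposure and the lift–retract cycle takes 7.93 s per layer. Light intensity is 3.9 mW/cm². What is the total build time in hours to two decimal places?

Layer count = ceil(121 / 0.025) = 4840.
Cycle time: 2.27 + 7.93 → 10.2 s.
Total = 4840 × 10.2 = 49368 s = 13.71 hours.

13.71 hours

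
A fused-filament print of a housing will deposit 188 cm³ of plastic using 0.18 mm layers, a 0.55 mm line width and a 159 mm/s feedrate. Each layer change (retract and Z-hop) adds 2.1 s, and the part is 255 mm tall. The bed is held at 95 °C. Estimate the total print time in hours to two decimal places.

Line area = 0.18 × 0.55 = 0.099 mm².
Path length: 188000 mm³ / 0.099 mm² → 1898989.9 mm.
Extrusion time: 1898989.9 / 159 → 11943.3 s.
Layers = ⌈255/0.18⌉ = 1417.
Z-hop total = 1417 × 2.1 = 2975.7 s.
Altogether 11943.3 + 2975.7 = 14919 s, i.e. 4.14 hours.

4.14 hours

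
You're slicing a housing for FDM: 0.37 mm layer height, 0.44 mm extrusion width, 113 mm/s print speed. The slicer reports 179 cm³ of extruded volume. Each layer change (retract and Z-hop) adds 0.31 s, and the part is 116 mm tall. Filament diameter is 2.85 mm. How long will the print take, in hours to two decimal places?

Bead cross-section: 0.37 × 0.44 → 0.1628 mm².
Path length: 179000 mm³ / 0.1628 mm² → 1099508.6 mm.
Extrusion time = 1099508.6 / 113 = 9730.2 s.
Layers = ⌈116/0.37⌉ = 314.
Layer-change overhead = 314 × 0.31 = 97.34 s.
Total = 9730.2 + 97.34 = 9827.54 s = 2.73 hours.

2.73 hours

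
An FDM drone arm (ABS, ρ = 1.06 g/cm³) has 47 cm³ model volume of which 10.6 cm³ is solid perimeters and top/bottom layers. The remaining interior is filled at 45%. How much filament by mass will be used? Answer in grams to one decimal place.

Infill region: 47 − 10.6 → 36.4 cm³.
Deposited infill: 0.45 × 36.4 → 16.38 cm³.
Total extruded = 10.6 + 16.38, so 26.98 cm³.
Mass = 26.98 × 1.06 = 28.5988 g.

28.6 g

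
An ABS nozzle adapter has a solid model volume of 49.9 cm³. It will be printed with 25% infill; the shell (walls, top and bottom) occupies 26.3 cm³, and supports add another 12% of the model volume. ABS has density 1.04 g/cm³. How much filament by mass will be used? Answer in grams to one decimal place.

Volume inside the shell: 49.9 − 26.3 → 23.6 cm³.
Deposited infill = 0.25 × 23.6 = 5.9 cm³.
Support = 0.12 × 49.9 = 5.988 cm³.
Total printed volume = 26.3 + 5.9 + 5.988, so 38.188 cm³.
Mass = 38.188 × 1.04 = 39.71552 g.

39.7 g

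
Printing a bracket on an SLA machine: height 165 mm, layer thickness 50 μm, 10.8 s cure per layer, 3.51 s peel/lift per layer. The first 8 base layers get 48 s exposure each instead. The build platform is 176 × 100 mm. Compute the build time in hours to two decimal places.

13.20 hours

Number of layers: 165 / 0.05 → 3300 (rounded up).
Bottom layers = 8 × (48 + 3.51) = 412.08 s.
Remaining layers: 3292 × (10.8 + 3.51) → 47108.52 s.
Sum: 412.08 + 47108.52 = 47520.6 s → 13.20 hours.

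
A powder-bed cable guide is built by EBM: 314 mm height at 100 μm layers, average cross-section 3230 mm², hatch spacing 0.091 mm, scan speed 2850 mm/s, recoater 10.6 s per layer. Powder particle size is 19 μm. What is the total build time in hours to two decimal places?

20.11 hours

Layer count = ceil(314 / 0.1) = 3140.
Per-layer scan distance = 3230 / 0.091 = 35494.5 mm.
Scan time per layer = 35494.5 / 2850, so 12.4542 s.
Time per layer = 12.4542 + 10.6 = 23.0542 s.
3140 layers × 23.0542 s/layer = 72390.188 s, i.e. 20.11 hours.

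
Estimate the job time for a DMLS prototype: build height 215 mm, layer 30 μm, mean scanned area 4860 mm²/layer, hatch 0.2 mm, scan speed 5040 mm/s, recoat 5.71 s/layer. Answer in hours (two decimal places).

Layers = ⌈215/0.03⌉ = 7167.
Hatch length per layer = 4860 / 0.2, so 24300 mm.
Laser time per layer: 24300 / 5040 → 4.8214 s.
Time per layer = 4.8214 + 5.71, so 10.5314 s.
Total: 7167 × 10.5314 s = 75478.5438 s → 20.97 hours.

20.97 hours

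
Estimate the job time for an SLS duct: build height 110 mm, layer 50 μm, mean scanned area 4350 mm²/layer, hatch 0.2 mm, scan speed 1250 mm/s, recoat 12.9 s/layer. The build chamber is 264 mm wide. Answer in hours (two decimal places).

Layers = ⌈110/0.05⌉ = 2200.
Scan path per layer = 4350 / 0.2 = 21750 mm.
Laser time per layer = 21750 / 1250 = 17.4 s.
Layer cycle = 17.4 + 12.9 = 30.3 s.
Total: 2200 × 30.3 s = 66660 s → 18.52 hours.

18.52 hours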